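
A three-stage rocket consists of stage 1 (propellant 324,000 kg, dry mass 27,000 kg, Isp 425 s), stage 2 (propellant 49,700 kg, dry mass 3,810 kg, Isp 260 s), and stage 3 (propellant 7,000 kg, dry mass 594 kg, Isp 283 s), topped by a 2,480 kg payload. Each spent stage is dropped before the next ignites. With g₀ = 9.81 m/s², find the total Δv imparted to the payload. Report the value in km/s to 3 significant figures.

Ignition mass of stage 1 = 324,000+27,000 + 49,700+3,810 + 7,000+594 + 2,480 = 414,584 kg.
Stage 1: m₀ = 414,584 kg, m_f = 414,584 − 324,000 = 90,584 kg; Δv = 425×9.81×ln(4.577) = 4169.2×1.5210 ≈ 6341 m/s.
Stage 2: m₀ = 63,584 kg, m_f = 63,584 − 49,700 = 13,884 kg; Δv = 260×9.81×ln(4.58) = 2550.6×1.5216 ≈ 3881 m/s.
Stage 3: m₀ = 10,074 kg, m_f = 10,074 − 7,000 = 3,074 kg; Δv = 283×9.81×ln(3.277) = 2776.2×1.1870 ≈ 3295 m/s.
Total Δv = 6341 + 3881 + 3295 = 13517 m/s.

Δv ≈ 13.5 km/s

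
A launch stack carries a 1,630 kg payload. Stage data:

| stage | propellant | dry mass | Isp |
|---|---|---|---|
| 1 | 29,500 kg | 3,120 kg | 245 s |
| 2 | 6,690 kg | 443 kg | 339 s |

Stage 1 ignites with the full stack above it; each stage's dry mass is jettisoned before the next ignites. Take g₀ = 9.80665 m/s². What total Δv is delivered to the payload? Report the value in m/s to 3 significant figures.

Δv ≈ 7790 m/s

Ignition mass of stage 1 = 29,500+3,120 + 6,690+443 + 1,630 = 41,383 kg.
Stage 1: m₀ = 41,383 kg, m_f = 41,383 − 29,500 = 11,883 kg; Δv = 245×9.80665×ln(3.483) = 2402.6×1.2478 ≈ 2998 m/s.
Stage 2: m₀ = 8,763 kg, m_f = 8,763 − 6,690 = 2,073 kg; Δv = 339×9.80665×ln(4.227) = 3324.5×1.4415 ≈ 4792 m/s.
Total Δv = 2998 + 4792 = 7790 m/s.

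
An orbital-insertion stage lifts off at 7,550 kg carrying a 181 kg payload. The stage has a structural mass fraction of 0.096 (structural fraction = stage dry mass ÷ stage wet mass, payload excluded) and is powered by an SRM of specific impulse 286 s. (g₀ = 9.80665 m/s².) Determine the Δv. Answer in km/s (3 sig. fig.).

Δv ≈ 6.00 km/s

Stage wet mass = m₀ − payload = 7,550 − 181 = 7,369 kg.
Stage dry mass = ε × stage wet mass = 0.096 × 7,369 = 707.424 kg.
Burnout mass m_f = stage dry + payload = 707.424 + 181 = 888.424 kg.
v_e = Isp · g₀ = 286 × 9.80665 = 2804.7 m/s.
Δv = v_e · ln(7,550/888.424) = 2804.7 × ln(8.498) = 2804.7 × 2.1399 ≈ 6002 m/s.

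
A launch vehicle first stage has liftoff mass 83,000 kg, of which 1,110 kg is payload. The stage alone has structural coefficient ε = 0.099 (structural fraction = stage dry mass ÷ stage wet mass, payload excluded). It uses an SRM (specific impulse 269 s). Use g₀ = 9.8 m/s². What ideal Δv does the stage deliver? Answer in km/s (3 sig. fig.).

Δv ≈ 5.79 km/s

Stage wet mass = m₀ − payload = 83,000 − 1,110 = 81,890 kg.
Stage dry mass = ε × stage wet mass = 0.099 × 81,890 = 8,107.11 kg.
Burnout mass m_f = stage dry + payload = 8,107.11 + 1,110 = 9,217.11 kg.
v_e = Isp · g₀ = 269 × 9.8 = 2636.2 m/s.
By the Tsiolkovsky rocket equation, Δv = v_e · ln(83,000/9,217.11) = 2636.2 × ln(9.005) = 2636.2 × 2.1978 ≈ 5794 m/s.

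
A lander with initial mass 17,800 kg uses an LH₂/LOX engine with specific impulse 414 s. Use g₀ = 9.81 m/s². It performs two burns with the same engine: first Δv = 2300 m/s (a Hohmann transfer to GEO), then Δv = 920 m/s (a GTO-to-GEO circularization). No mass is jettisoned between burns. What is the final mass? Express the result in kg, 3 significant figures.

final mass ≈ 8060 kg

v_e = Isp · g₀ = 414 × 9.81 = 4061.3 m/s.
After the first burn: m = 17800 × exp(−2300/4061.3) = 17800 × 0.56761 = 10,103.5 kg.
After the second burn: m = 10,103.5 × exp(−920/4061.3) = 10,103.5 × 0.79730 = 8,055.52 kg.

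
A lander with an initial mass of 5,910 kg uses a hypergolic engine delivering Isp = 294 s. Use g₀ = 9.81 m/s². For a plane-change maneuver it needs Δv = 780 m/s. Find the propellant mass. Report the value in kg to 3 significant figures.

propellant mass ≈ 1400 kg

v_e = Isp · g₀ = 294 × 9.81 = 2884.1 m/s.
From the ideal rocket equation, m₀/m_f = exp(Δv / v_e) = exp(780 / 2884.1) = exp(0.2704) = 1.3105.
m_f = 5,910 / 1.3105 = 4,509.73 kg, so propellant = m₀ − m_f = 5,910 − 4,509.73 = 1,400.27 kg.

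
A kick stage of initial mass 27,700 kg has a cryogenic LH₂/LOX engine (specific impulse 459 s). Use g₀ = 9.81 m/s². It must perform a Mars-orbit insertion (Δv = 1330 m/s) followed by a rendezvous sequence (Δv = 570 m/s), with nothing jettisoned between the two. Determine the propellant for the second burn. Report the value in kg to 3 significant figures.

propellant for the second burn ≈ 2450 kg

v_e = Isp · g₀ = 459 × 9.81 = 4502.8 m/s.
After the first burn: m = 27700 × exp(−1330/4502.8) = 27700 × 0.74425 = 20,615.7 kg.
After the second burn: m = 20,615.7 × exp(−570/4502.8) = 20,615.7 × 0.88110 = 18,164.5 kg.
Second-burn propellant = 20,615.7 − 18,164.5 = 2,451.2 kg.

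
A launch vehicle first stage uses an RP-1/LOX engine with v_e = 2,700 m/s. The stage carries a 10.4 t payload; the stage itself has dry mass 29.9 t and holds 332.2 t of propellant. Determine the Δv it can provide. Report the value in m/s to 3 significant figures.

m₀ = payload + dry + propellant = 10.4 + 29.9 + 332.2 = 372.5 t.
m_f = payload + dry = 10.4 + 29.9 = 40.3 t.
Rocket equation: Δv = v_e · ln(m₀/m_f) = 2700.0 × ln(9.243) = 2700.0 × 2.2239 ≈ 6004.5 m/s.

Δv ≈ 6000 m/s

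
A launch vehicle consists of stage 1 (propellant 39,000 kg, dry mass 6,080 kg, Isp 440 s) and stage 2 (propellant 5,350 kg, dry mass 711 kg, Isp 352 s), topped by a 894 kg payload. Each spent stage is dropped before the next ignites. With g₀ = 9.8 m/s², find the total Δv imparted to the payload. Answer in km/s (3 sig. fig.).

Ignition mass of stage 1 = 39,000+6,080 + 5,350+711 + 894 = 52,035 kg.
Stage 1: m₀ = 52,035 kg, m_f = 52,035 − 39,000 = 13,035 kg; Δv = 440×9.8×ln(3.992) = 4312.0×1.3843 ≈ 5969 m/s.
Stage 2: m₀ = 6,955 kg, m_f = 6,955 − 5,350 = 1,605 kg; Δv = 352×9.8×ln(4.333) = 3449.6×1.4663 ≈ 5058 m/s.
Total Δv = 5969 + 5058 = 11027 m/s.

Δv ≈ 11.0 km/s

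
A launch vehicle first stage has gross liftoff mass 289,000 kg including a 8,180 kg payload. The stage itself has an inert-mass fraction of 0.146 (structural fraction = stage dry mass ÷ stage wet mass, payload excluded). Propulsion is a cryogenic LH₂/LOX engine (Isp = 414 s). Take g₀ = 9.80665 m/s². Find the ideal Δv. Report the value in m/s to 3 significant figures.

Stage wet mass = m₀ − payload = 289,000 − 8,180 = 280,820 kg.
Stage dry mass = ε × stage wet mass = 0.146 × 280,820 = 40,999.7 kg.
Burnout mass m_f = stage dry + payload = 40,999.7 + 8,180 = 49,179.7 kg.
v_e = Isp · g₀ = 414 × 9.80665 = 4060.0 m/s.
Using Δv = v_e ln(m₀/m_f): Δv = v_e · ln(289,000/49,179.7) = 4060.0 × ln(5.876) = 4060.0 × 1.7709 ≈ 7190 m/s.

Δv ≈ 7190 m/s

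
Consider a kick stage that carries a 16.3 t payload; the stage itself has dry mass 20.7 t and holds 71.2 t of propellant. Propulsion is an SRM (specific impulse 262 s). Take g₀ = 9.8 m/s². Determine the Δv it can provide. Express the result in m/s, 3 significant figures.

v_e = Isp · g₀ = 262 × 9.8 = 2567.6 m/s.
m₀ = payload + dry + propellant = 16.3 + 20.7 + 71.2 = 108.2 t.
m_f = payload + dry = 16.3 + 20.7 = 37 t.
From the ideal rocket equation, Δv = v_e · ln(m₀/m_f) = 2567.6 × ln(2.924) = 2567.6 × 1.0731 ≈ 2755.2 m/s.

Δv ≈ 2760 m/s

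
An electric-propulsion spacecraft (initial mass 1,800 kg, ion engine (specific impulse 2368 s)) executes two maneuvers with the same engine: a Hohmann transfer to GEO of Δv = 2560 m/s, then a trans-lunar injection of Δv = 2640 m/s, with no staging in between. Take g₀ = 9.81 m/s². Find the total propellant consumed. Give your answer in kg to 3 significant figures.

total propellant consumed ≈ 361 kg

v_e = Isp · g₀ = 2368 × 9.81 = 23230.1 m/s.
After the first burn: m = 1800 × exp(−2560/23230.1) = 1800 × 0.89565 = 1,612.17 kg.
After the second burn: m = 1,612.17 × exp(−2640/23230.1) = 1,612.17 × 0.89257 = 1,438.97 kg.
Total propellant = m₀ − m_final = 1800 − 1,438.97 = 361.03 kg.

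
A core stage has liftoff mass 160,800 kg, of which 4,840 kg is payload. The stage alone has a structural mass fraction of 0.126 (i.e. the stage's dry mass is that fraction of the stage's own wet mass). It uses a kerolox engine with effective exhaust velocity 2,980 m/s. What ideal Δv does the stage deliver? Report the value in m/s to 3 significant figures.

Δv ≈ 5610 m/s

Stage wet mass = m₀ − payload = 160,800 − 4,840 = 155,960 kg.
Stage dry mass = ε × stage wet mass = 0.126 × 155,960 = 19,651 kg.
Burnout mass m_f = stage dry + payload = 19,651 + 4,840 = 24,491 kg.
Δv = v_e · ln(160,800/24,491) = 2980.0 × ln(6.566) = 2980.0 × 1.8819 ≈ 5608 m/s.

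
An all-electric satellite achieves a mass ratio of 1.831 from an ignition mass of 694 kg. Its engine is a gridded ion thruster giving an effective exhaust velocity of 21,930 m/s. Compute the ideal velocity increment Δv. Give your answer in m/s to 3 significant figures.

Δv ≈ 13300 m/s

By the Tsiolkovsky rocket equation, Δv = v_e · ln(1.831) = 21930.0 × 0.6049 ≈ 13264.6 m/s.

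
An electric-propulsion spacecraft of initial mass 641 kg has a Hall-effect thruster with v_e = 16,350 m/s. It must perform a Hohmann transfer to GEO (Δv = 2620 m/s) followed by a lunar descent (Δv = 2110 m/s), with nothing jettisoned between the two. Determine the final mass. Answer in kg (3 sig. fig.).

final mass ≈ 480 kg

After the first burn: m = 641 × exp(−2620/16350.0) = 641 × 0.85194 = 546.094 kg.
After the second burn: m = 546.094 × exp(−2110/16350.0) = 546.094 × 0.87893 = 479.978 kg.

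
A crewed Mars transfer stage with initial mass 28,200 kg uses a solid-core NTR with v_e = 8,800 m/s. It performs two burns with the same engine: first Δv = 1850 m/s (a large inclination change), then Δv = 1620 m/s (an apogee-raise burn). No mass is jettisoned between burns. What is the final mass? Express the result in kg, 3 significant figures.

final mass ≈ 19000 kg

After the first burn: m = 28200 × exp(−1850/8800.0) = 28200 × 0.81040 = 22,853.3 kg.
After the second burn: m = 22,853.3 × exp(−1620/8800.0) = 22,853.3 × 0.83186 = 19,010.7 kg.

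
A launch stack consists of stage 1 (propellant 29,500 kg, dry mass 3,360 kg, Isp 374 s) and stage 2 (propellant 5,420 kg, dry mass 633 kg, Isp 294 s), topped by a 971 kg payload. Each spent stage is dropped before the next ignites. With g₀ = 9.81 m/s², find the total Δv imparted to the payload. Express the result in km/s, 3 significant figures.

Ignition mass of stage 1 = 29,500+3,360 + 5,420+633 + 971 = 39,884 kg.
Stage 1: m₀ = 39,884 kg, m_f = 39,884 − 29,500 = 10,384 kg; Δv = 374×9.81×ln(3.841) = 3668.9×1.3457 ≈ 4937 m/s.
Stage 2: m₀ = 7,024 kg, m_f = 7,024 − 5,420 = 1,604 kg; Δv = 294×9.81×ln(4.379) = 2884.1×1.4768 ≈ 4259 m/s.
Total Δv = 4937 + 4259 = 9196 m/s.

Δv ≈ 9.20 km/s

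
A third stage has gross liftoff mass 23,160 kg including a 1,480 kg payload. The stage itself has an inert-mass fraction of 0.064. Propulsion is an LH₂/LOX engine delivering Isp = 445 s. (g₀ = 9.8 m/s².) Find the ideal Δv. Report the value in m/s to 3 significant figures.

Stage wet mass = m₀ − payload = 23,160 − 1,480 = 21,680 kg.
Stage dry mass = ε × stage wet mass = 0.064 × 21,680 = 1,387.52 kg.
Burnout mass m_f = stage dry + payload = 1,387.52 + 1,480 = 2,867.52 kg.
v_e = Isp · g₀ = 445 × 9.8 = 4361.0 m/s.
Δv = v_e · ln(23,160/2,867.52) = 4361.0 × ln(8.077) = 4361.0 × 2.0890 ≈ 9110 m/s.

Δv ≈ 9110 m/s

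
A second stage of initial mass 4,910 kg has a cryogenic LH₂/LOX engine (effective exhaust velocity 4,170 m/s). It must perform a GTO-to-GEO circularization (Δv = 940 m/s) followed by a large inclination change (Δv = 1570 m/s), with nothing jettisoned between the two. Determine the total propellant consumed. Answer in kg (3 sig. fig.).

total propellant consumed ≈ 2220 kg

After the first burn: m = 4910 × exp(−940/4170.0) = 4910 × 0.79818 = 3,919.06 kg.
After the second burn: m = 3,919.06 × exp(−1570/4170.0) = 3,919.06 × 0.68626 = 2,689.49 kg.
Total propellant = m₀ − m_final = 4910 − 2,689.49 = 2,220.51 kg.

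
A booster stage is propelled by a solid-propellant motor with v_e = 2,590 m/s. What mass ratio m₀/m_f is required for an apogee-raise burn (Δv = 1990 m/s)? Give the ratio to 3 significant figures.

From the ideal rocket equation, m₀/m_f = exp(Δv / v_e) = exp(1990 / 2590.0) = exp(0.7683) = 2.1562.

mass ratio ≈ 2.16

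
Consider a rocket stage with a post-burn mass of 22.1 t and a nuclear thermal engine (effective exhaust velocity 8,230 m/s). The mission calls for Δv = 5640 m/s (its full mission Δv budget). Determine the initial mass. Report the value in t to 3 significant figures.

m₀/m_f = exp(Δv / v_e) = exp(5640 / 8230.0) = exp(0.6853) = 1.9844.
m₀ = m_f × 1.9844 = 22.1 × 1.9844 = 43.8552 t.

initial mass ≈ 43.9 t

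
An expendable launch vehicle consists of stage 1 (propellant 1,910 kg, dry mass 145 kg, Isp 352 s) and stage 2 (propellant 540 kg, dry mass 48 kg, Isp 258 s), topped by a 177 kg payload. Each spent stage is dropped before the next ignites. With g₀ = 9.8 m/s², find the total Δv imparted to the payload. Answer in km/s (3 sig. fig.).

Δv ≈ 7.00 km/s

Ignition mass of stage 1 = 1,910+145 + 540+48 + 177 = 2,820 kg.
Stage 1: m₀ = 2,820 kg, m_f = 2,820 − 1,910 = 910 kg; Δv = 352×9.8×ln(3.099) = 3449.6×1.1310 ≈ 3902 m/s.
Stage 2: m₀ = 765 kg, m_f = 765 − 540 = 225 kg; Δv = 258×9.8×ln(3.4) = 2528.4×1.2238 ≈ 3094 m/s.
Total Δv = 3902 + 3094 = 6996 m/s.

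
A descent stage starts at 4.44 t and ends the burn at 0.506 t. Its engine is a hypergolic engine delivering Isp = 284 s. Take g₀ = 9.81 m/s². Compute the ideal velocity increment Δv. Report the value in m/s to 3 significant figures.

v_e = Isp · g₀ = 284 × 9.81 = 2786.0 m/s.
By the Tsiolkovsky rocket equation, Δv = v_e · ln(m₀/m_f) = 2786.0 × ln(8.775) = 2786.0 × 2.1719 ≈ 6050.9 m/s.

Δv ≈ 6050 m/s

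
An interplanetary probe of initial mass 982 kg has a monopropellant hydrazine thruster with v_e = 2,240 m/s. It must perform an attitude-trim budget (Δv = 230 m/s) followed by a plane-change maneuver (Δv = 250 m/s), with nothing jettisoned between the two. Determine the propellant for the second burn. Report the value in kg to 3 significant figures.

propellant for the second burn ≈ 93.6 kg

After the first burn: m = 982 × exp(−230/2240.0) = 982 × 0.90242 = 886.176 kg.
After the second burn: m = 886.176 × exp(−250/2240.0) = 886.176 × 0.89440 = 792.596 kg.
Second-burn propellant = 886.176 − 792.596 = 93.58 kg.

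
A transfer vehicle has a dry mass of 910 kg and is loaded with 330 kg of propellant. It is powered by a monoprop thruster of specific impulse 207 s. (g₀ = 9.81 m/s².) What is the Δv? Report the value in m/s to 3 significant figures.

v_e = Isp · g₀ = 207 × 9.81 = 2030.7 m/s.
m₀ = m_dry + m_prop = 910 + 330 = 1,240 kg.
Δv = v_e · ln(m₀/m_f) = 2030.7 × ln(1.363) = 2030.7 × 0.3094 ≈ 628.3 m/s.

Δv ≈ 628 m/s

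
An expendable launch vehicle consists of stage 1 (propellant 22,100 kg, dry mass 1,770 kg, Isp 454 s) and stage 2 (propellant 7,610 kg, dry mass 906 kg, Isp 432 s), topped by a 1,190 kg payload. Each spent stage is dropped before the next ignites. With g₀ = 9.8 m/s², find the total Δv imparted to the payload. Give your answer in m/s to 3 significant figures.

Δv ≈ 11300 m/s

Ignition mass of stage 1 = 22,100+1,770 + 7,610+906 + 1,190 = 33,576 kg.
Stage 1: m₀ = 33,576 kg, m_f = 33,576 − 22,100 = 11,476 kg; Δv = 454×9.8×ln(2.926) = 4449.2×1.0736 ≈ 4776 m/s.
Stage 2: m₀ = 9,706 kg, m_f = 9,706 − 7,610 = 2,096 kg; Δv = 432×9.8×ln(4.631) = 4233.6×1.5327 ≈ 6489 m/s.
Total Δv = 4776 + 6489 = 11265 m/s.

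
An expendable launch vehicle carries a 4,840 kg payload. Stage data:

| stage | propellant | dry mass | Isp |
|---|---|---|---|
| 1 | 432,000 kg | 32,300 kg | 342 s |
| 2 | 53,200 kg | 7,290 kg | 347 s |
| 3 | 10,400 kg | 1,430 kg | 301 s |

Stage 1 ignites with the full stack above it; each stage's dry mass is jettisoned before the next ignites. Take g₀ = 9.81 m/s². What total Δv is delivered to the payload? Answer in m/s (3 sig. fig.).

Δv ≈ 12200 m/s

Ignition mass of stage 1 = 432,000+32,300 + 53,200+7,290 + 10,400+1,430 + 4,840 = 541,460 kg.
Stage 1: m₀ = 541,460 kg, m_f = 541,460 − 432,000 = 109,460 kg; Δv = 342×9.81×ln(4.947) = 3355.0×1.5987 ≈ 5364 m/s.
Stage 2: m₀ = 77,160 kg, m_f = 77,160 − 53,200 = 23,960 kg; Δv = 347×9.81×ln(3.22) = 3404.1×1.1695 ≈ 3981 m/s.
Stage 3: m₀ = 16,670 kg, m_f = 16,670 − 10,400 = 6,270 kg; Δv = 301×9.81×ln(2.659) = 2952.8×0.9778 ≈ 2887 m/s.
Total Δv = 5364 + 3981 + 2887 = 12232 m/s.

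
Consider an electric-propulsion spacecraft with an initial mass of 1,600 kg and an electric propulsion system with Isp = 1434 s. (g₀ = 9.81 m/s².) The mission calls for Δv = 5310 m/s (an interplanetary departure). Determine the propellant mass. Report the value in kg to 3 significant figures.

v_e = Isp · g₀ = 1434 × 9.81 = 14067.5 m/s.
From the ideal rocket equation, m₀/m_f = exp(Δv / v_e) = exp(5310 / 14067.5) = exp(0.3775) = 1.4586.
m_f = 1,600 / 1.4586 = 1,096.94 kg, so propellant = m₀ − m_f = 1,600 − 1,096.94 = 503.06 kg.

propellant mass ≈ 503 kg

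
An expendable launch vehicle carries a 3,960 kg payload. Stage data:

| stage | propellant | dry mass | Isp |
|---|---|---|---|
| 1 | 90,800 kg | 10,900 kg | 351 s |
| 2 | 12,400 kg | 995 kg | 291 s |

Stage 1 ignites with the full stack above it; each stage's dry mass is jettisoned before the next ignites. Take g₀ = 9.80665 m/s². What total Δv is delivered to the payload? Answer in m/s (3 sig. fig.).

Ignition mass of stage 1 = 90,800+10,900 + 12,400+995 + 3,960 = 119,055 kg.
Stage 1: m₀ = 119,055 kg, m_f = 119,055 − 90,800 = 28,255 kg; Δv = 351×9.80665×ln(4.214) = 3442.1×1.4383 ≈ 4951 m/s.
Stage 2: m₀ = 17,355 kg, m_f = 17,355 − 12,400 = 4,955 kg; Δv = 291×9.80665×ln(3.503) = 2853.7×1.2535 ≈ 3577 m/s.
Total Δv = 4951 + 3577 = 8528 m/s.

Δv ≈ 8530 m/s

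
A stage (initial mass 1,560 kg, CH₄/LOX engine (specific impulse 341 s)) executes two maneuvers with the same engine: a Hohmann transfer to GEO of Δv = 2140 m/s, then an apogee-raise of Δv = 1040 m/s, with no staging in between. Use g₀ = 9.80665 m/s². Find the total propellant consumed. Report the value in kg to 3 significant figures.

v_e = Isp · g₀ = 341 × 9.80665 = 3344.1 m/s.
After the first burn: m = 1560 × exp(−2140/3344.1) = 1560 × 0.52732 = 822.619 kg.
After the second burn: m = 822.619 × exp(−1040/3344.1) = 822.619 × 0.73271 = 602.741 kg.
Total propellant = m₀ − m_final = 1560 − 602.741 = 957.259 kg.

total propellant consumed ≈ 957 kg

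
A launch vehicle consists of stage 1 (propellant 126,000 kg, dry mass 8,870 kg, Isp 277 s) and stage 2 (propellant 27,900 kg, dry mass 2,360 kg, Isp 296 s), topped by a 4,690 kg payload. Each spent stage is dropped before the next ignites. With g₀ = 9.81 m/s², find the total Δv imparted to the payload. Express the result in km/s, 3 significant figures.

Ignition mass of stage 1 = 126,000+8,870 + 27,900+2,360 + 4,690 = 169,820 kg.
Stage 1: m₀ = 169,820 kg, m_f = 169,820 − 126,000 = 43,820 kg; Δv = 277×9.81×ln(3.875) = 2717.4×1.3546 ≈ 3681 m/s.
Stage 2: m₀ = 34,950 kg, m_f = 34,950 − 27,900 = 7,050 kg; Δv = 296×9.81×ln(4.957) = 2903.8×1.6009 ≈ 4649 m/s.
Total Δv = 3681 + 4649 = 8330 m/s.

Δv ≈ 8.33 km/s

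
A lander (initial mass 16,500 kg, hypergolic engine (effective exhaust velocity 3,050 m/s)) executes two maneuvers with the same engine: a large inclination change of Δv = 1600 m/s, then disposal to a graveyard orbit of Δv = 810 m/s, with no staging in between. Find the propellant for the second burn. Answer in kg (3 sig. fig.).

After the first burn: m = 16500 × exp(−1600/3050.0) = 16500 × 0.59180 = 9,764.7 kg.
After the second burn: m = 9,764.7 × exp(−810/3050.0) = 9,764.7 × 0.76677 = 7,487.28 kg.
Second-burn propellant = 9,764.7 − 7,487.28 = 2,277.42 kg.

propellant for the second burn ≈ 2280 kg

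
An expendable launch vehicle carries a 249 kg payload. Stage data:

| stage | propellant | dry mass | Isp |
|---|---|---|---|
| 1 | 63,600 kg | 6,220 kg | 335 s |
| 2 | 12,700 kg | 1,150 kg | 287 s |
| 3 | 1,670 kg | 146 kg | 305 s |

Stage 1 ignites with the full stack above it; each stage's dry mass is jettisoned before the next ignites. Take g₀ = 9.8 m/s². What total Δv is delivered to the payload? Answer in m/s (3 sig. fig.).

Ignition mass of stage 1 = 63,600+6,220 + 12,700+1,150 + 1,670+146 + 249 = 85,735 kg.
Stage 1: m₀ = 85,735 kg, m_f = 85,735 − 63,600 = 22,135 kg; Δv = 335×9.8×ln(3.873) = 3283.0×1.3541 ≈ 4446 m/s.
Stage 2: m₀ = 15,915 kg, m_f = 15,915 − 12,700 = 3,215 kg; Δv = 287×9.8×ln(4.95) = 2812.6×1.5994 ≈ 4499 m/s.
Stage 3: m₀ = 2,065 kg, m_f = 2,065 − 1,670 = 395 kg; Δv = 305×9.8×ln(5.228) = 2989.0×1.6540 ≈ 4944 m/s.
Total Δv = 4446 + 4499 + 4944 = 13889 m/s.

Δv ≈ 13900 m/s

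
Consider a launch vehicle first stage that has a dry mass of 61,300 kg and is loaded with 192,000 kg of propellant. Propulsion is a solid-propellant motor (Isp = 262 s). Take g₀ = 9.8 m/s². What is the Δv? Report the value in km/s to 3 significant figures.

v_e = Isp · g₀ = 262 × 9.8 = 2567.6 m/s.
m₀ = m_dry + m_prop = 61,300 + 192,000 = 253,300 kg.
Rocket equation: Δv = v_e · ln(m₀/m_f) = 2567.6 × ln(4.132) = 2567.6 × 1.4188 ≈ 3642.9 m/s.

Δv ≈ 3.64 km/s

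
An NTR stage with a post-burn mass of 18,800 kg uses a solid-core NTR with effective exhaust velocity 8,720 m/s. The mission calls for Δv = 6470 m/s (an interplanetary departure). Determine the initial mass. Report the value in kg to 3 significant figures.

initial mass ≈ 39500 kg

m₀/m_f = exp(Δv / v_e) = exp(6470 / 8720.0) = exp(0.7420) = 2.1001.
m₀ = m_f × 2.1001 = 18,800 × 2.1001 = 39,481.9 kg.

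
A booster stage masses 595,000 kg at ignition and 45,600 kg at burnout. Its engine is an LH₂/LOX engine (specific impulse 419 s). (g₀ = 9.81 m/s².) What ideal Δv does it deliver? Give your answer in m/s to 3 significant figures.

v_e = Isp · g₀ = 419 × 9.81 = 4110.4 m/s.
From the ideal rocket equation, Δv = v_e · ln(m₀/m_f) = 4110.4 × ln(13.05) = 4110.4 × 2.5687 ≈ 10558.2 m/s.

Δv ≈ 10600 m/s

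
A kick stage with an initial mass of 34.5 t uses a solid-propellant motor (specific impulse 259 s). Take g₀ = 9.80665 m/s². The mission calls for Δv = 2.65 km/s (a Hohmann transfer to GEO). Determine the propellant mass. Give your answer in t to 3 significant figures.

v_e = Isp · g₀ = 259 × 9.80665 = 2539.9 m/s.
From the ideal rocket equation, m₀/m_f = exp(Δv / v_e) = exp(2650 / 2539.9) = exp(1.0433) = 2.8387.
m_f = 34.5 / 2.8387 = 12.1535 t, so propellant = m₀ − m_f = 34.5 − 12.1535 = 22.3465 t.

propellant mass ≈ 22.3 t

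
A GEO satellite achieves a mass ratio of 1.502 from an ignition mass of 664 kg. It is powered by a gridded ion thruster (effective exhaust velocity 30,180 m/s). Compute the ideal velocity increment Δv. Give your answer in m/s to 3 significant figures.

Δv ≈ 12300 m/s

Δv = v_e · ln(1.502) = 30180.0 × 0.4068 ≈ 12277.2 m/s.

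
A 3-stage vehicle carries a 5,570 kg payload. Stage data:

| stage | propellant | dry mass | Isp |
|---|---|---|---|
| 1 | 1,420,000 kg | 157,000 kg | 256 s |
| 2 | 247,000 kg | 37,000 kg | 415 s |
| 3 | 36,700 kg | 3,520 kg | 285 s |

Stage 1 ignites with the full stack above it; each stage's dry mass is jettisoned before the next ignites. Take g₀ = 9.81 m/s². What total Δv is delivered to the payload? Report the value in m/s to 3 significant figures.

Ignition mass of stage 1 = 1,420,000+157,000 + 247,000+37,000 + 36,700+3,520 + 5,570 = 1,906,790 kg.
Stage 1: m₀ = 1,906,790 kg, m_f = 1,906,790 − 1,420,000 = 486,790 kg; Δv = 256×9.81×ln(3.917) = 2511.4×1.3653 ≈ 3429 m/s.
Stage 2: m₀ = 329,790 kg, m_f = 329,790 − 247,000 = 82,790 kg; Δv = 415×9.81×ln(3.983) = 4071.2×1.3821 ≈ 5627 m/s.
Stage 3: m₀ = 45,790 kg, m_f = 45,790 − 36,700 = 9,090 kg; Δv = 285×9.81×ln(5.037) = 2795.9×1.6169 ≈ 4521 m/s.
Total Δv = 3429 + 5627 + 4521 = 13577 m/s.

Δv ≈ 13600 m/s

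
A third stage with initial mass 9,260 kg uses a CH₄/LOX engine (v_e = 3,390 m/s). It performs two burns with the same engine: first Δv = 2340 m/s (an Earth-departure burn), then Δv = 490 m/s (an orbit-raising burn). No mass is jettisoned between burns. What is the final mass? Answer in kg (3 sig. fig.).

After the first burn: m = 9260 × exp(−2340/3390.0) = 9260 × 0.50144 = 4,643.33 kg.
After the second burn: m = 4,643.33 × exp(−490/3390.0) = 4,643.33 × 0.86542 = 4,018.43 kg.

final mass ≈ 4020 kg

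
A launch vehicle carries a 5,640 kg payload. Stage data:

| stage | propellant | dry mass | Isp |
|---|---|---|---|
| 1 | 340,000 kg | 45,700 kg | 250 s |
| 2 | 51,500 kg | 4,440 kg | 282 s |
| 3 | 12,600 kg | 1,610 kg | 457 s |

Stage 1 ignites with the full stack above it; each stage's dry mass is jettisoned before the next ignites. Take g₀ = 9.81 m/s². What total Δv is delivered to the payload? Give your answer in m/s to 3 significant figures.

Ignition mass of stage 1 = 340,000+45,700 + 51,500+4,440 + 12,600+1,610 + 5,640 = 461,490 kg.
Stage 1: m₀ = 461,490 kg, m_f = 461,490 − 340,000 = 121,490 kg; Δv = 250×9.81×ln(3.799) = 2452.5×1.3346 ≈ 3273 m/s.
Stage 2: m₀ = 75,790 kg, m_f = 75,790 − 51,500 = 24,290 kg; Δv = 282×9.81×ln(3.12) = 2766.4×1.1379 ≈ 3148 m/s.
Stage 3: m₀ = 19,850 kg, m_f = 19,850 − 12,600 = 7,250 kg; Δv = 457×9.81×ln(2.738) = 4483.2×1.0072 ≈ 4515 m/s.
Total Δv = 3273 + 3148 + 4515 = 10936 m/s.

Δv ≈ 10900 m/s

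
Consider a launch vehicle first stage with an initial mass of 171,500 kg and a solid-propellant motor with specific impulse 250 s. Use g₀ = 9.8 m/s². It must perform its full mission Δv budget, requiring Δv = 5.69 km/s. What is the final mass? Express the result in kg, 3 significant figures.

final mass ≈ 16800 kg

v_e = Isp · g₀ = 250 × 9.8 = 2450.0 m/s.
Rocket equation: m₀/m_f = exp(Δv / v_e) = exp(5690 / 2450.0) = exp(2.3224) = 10.2006.
m_f = m₀ / 10.2006 = 171,500 / 10.2006 = 16,812.7 kg.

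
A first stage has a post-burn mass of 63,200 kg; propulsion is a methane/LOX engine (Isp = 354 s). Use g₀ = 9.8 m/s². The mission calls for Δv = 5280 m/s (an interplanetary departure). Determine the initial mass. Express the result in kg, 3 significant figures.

v_e = Isp · g₀ = 354 × 9.8 = 3469.2 m/s.
Using Δv = v_e ln(m₀/m_f): m₀/m_f = exp(Δv / v_e) = exp(5280 / 3469.2) = exp(1.5220) = 4.5812.
m₀ = m_f × 4.5812 = 63,200 × 4.5812 = 289,532 kg.

initial mass ≈ 290000 kg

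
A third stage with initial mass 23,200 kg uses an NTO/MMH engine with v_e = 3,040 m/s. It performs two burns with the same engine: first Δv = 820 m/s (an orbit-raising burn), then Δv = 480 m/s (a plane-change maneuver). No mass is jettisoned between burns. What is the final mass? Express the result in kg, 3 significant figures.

final mass ≈ 15100 kg

After the first burn: m = 23200 × exp(−820/3040.0) = 23200 × 0.76358 = 17,715.1 kg.
After the second burn: m = 17,715.1 × exp(−480/3040.0) = 17,715.1 × 0.85394 = 15,127.6 kg.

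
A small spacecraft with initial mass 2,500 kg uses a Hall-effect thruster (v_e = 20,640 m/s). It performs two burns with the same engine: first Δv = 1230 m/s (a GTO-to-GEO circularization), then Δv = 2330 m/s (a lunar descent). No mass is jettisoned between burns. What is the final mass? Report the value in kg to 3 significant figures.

After the first burn: m = 2500 × exp(−1230/20640.0) = 2500 × 0.94215 = 2,355.38 kg.
After the second burn: m = 2,355.38 × exp(−2330/20640.0) = 2,355.38 × 0.89325 = 2,103.94 kg.

final mass ≈ 2100 kg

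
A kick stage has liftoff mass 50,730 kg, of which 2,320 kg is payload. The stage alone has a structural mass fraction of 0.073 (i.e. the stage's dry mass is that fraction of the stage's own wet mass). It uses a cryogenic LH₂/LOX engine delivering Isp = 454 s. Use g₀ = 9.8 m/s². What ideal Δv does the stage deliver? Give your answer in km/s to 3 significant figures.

Δv ≈ 9.61 km/s

Stage wet mass = m₀ − payload = 50,730 − 2,320 = 48,410 kg.
Stage dry mass = ε × stage wet mass = 0.073 × 48,410 = 3,533.93 kg.
Burnout mass m_f = stage dry + payload = 3,533.93 + 2,320 = 5,853.93 kg.
v_e = Isp · g₀ = 454 × 9.8 = 4449.2 m/s.
Using Δv = v_e ln(m₀/m_f): Δv = v_e · ln(50,730/5,853.93) = 4449.2 × ln(8.666) = 4449.2 × 2.1594 ≈ 9608 m/s.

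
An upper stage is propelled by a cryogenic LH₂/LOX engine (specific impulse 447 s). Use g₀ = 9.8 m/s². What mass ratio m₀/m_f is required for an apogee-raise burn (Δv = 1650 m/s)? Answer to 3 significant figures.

v_e = Isp · g₀ = 447 × 9.8 = 4380.6 m/s.
By the Tsiolkovsky rocket equation, m₀/m_f = exp(Δv / v_e) = exp(1650 / 4380.6) = exp(0.3767) = 1.4574.

mass ratio ≈ 1.46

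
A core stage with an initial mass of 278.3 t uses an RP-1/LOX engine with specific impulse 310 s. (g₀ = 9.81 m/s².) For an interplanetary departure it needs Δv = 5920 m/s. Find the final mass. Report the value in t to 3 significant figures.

final mass ≈ 39.7 t

v_e = Isp · g₀ = 310 × 9.81 = 3041.1 m/s.
Rocket equation: m₀/m_f = exp(Δv / v_e) = exp(5920 / 3041.1) = exp(1.9467) = 7.0053.
m_f = m₀ / 7.0053 = 278.3 / 7.0053 = 39.7271 t.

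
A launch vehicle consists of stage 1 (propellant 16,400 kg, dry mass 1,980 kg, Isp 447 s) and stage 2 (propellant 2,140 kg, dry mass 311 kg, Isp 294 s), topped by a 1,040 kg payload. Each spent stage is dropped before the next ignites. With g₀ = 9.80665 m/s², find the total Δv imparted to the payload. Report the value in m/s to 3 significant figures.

Δv ≈ 8810 m/s

Ignition mass of stage 1 = 16,400+1,980 + 2,140+311 + 1,040 = 21,871 kg.
Stage 1: m₀ = 21,871 kg, m_f = 21,871 − 16,400 = 5,471 kg; Δv = 447×9.80665×ln(3.998) = 4383.6×1.3857 ≈ 6074 m/s.
Stage 2: m₀ = 3,491 kg, m_f = 3,491 − 2,140 = 1,351 kg; Δv = 294×9.80665×ln(2.584) = 2883.2×0.9493 ≈ 2737 m/s.
Total Δv = 6074 + 2737 = 8811 m/s.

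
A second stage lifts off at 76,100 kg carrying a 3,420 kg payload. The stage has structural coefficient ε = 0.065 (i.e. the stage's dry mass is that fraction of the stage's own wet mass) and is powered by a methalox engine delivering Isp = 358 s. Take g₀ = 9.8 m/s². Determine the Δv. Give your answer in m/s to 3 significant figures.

Δv ≈ 7840 m/s

Stage wet mass = m₀ − payload = 76,100 − 3,420 = 72,680 kg.
Stage dry mass = ε × stage wet mass = 0.065 × 72,680 = 4,724.2 kg.
Burnout mass m_f = stage dry + payload = 4,724.2 + 3,420 = 8,144.2 kg.
v_e = Isp · g₀ = 358 × 9.8 = 3508.4 m/s.
Δv = v_e · ln(76,100/8,144.2) = 3508.4 × ln(9.344) = 3508.4 × 2.2347 ≈ 7840 m/s.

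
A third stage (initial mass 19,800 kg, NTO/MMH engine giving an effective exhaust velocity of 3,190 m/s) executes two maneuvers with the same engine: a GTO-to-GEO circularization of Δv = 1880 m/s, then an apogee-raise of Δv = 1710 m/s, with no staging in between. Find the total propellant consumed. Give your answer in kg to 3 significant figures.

After the first burn: m = 19800 × exp(−1880/3190.0) = 19800 × 0.55469 = 10,982.9 kg.
After the second burn: m = 10,982.9 × exp(−1710/3190.0) = 10,982.9 × 0.58505 = 6,425.55 kg.
Total propellant = m₀ − m_final = 19800 − 6,425.55 = 13,374.45 kg.

total propellant consumed ≈ 13400 kg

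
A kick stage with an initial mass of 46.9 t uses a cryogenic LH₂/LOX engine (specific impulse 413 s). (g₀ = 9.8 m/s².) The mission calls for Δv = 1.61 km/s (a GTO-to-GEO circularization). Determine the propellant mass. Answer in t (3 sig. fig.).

propellant mass ≈ 15.4 t

v_e = Isp · g₀ = 413 × 9.8 = 4047.4 m/s.
m₀/m_f = exp(Δv / v_e) = exp(1610 / 4047.4) = exp(0.3978) = 1.4885.
m_f = 46.9 / 1.4885 = 31.5082 t, so propellant = m₀ − m_f = 46.9 − 31.5082 = 15.3918 t.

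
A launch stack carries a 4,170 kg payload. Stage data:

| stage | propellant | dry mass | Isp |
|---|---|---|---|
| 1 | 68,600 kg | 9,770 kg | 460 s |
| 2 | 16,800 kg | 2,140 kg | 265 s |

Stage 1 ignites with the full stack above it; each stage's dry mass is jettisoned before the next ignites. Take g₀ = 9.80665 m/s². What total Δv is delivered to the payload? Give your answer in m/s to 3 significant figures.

Ignition mass of stage 1 = 68,600+9,770 + 16,800+2,140 + 4,170 = 101,480 kg.
Stage 1: m₀ = 101,480 kg, m_f = 101,480 − 68,600 = 32,880 kg; Δv = 460×9.80665×ln(3.086) = 4511.1×1.1270 ≈ 5084 m/s.
Stage 2: m₀ = 23,110 kg, m_f = 23,110 − 16,800 = 6,310 kg; Δv = 265×9.80665×ln(3.662) = 2598.8×1.2981 ≈ 3374 m/s.
Total Δv = 5084 + 3374 = 8458 m/s.

Δv ≈ 8460 m/s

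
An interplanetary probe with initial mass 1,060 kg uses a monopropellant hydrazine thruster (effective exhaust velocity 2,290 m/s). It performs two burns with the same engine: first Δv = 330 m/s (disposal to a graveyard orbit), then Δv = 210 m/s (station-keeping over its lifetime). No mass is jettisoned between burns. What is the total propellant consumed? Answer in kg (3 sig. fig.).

After the first burn: m = 1060 × exp(−330/2290.0) = 1060 × 0.86580 = 917.748 kg.
After the second burn: m = 917.748 × exp(−210/2290.0) = 917.748 × 0.91238 = 837.335 kg.
Total propellant = m₀ − m_final = 1060 − 837.335 = 222.665 kg.

total propellant consumed ≈ 223 kg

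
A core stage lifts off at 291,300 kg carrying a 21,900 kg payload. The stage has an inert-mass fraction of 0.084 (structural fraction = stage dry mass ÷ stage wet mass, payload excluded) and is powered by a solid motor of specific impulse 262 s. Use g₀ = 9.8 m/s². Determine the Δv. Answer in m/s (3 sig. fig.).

Stage wet mass = m₀ − payload = 291,300 − 21,900 = 269,400 kg.
Stage dry mass = ε × stage wet mass = 0.084 × 269,400 = 22,629.6 kg.
Burnout mass m_f = stage dry + payload = 22,629.6 + 21,900 = 44,529.6 kg.
v_e = Isp · g₀ = 262 × 9.8 = 2567.6 m/s.
Δv = v_e · ln(291,300/44,529.6) = 2567.6 × ln(6.542) = 2567.6 × 1.8782 ≈ 4822 m/s.

Δv ≈ 4820 m/s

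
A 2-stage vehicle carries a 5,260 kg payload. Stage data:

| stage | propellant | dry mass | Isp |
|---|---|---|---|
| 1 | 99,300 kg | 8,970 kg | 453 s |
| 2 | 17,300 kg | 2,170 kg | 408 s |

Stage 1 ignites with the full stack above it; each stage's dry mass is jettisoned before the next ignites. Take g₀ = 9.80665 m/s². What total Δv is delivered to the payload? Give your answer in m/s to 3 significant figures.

Ignition mass of stage 1 = 99,300+8,970 + 17,300+2,170 + 5,260 = 133,000 kg.
Stage 1: m₀ = 133,000 kg, m_f = 133,000 − 99,300 = 33,700 kg; Δv = 453×9.80665×ln(3.947) = 4442.4×1.3729 ≈ 6099 m/s.
Stage 2: m₀ = 24,730 kg, m_f = 24,730 − 17,300 = 7,430 kg; Δv = 408×9.80665×ln(3.328) = 4001.1×1.2025 ≈ 4811 m/s.
Total Δv = 6099 + 4811 = 10910 m/s.

Δv ≈ 10900 m/s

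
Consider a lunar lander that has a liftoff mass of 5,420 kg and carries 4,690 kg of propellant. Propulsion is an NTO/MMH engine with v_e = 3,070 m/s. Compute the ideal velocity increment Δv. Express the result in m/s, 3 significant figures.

Δv ≈ 6150 m/s

m_f = m₀ − m_prop = 5,420 − 4,690 = 730 kg.
Δv = v_e · ln(m₀/m_f) = 3070.0 × ln(7.425) = 3070.0 × 2.0048 ≈ 6154.8 m/s.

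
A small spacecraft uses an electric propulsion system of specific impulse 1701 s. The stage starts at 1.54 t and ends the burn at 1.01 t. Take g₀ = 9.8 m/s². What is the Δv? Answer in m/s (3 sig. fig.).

v_e = Isp · g₀ = 1701 × 9.8 = 16669.8 m/s.
Δv = v_e · ln(m₀/m_f) = 16669.8 × ln(1.525) = 16669.8 × 0.4218 ≈ 7031.9 m/s.

Δv ≈ 7030 m/s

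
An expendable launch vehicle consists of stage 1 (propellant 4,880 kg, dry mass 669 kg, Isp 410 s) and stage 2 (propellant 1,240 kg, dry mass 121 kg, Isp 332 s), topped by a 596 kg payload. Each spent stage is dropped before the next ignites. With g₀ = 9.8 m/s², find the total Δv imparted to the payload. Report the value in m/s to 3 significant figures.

Δv ≈ 7490 m/s

Ignition mass of stage 1 = 4,880+669 + 1,240+121 + 596 = 7,506 kg.
Stage 1: m₀ = 7,506 kg, m_f = 7,506 − 4,880 = 2,626 kg; Δv = 410×9.8×ln(2.858) = 4018.0×1.0502 ≈ 4220 m/s.
Stage 2: m₀ = 1,957 kg, m_f = 1,957 − 1,240 = 717 kg; Δv = 332×9.8×ln(2.729) = 3253.6×1.0041 ≈ 3267 m/s.
Total Δv = 4220 + 3267 = 7487 m/s.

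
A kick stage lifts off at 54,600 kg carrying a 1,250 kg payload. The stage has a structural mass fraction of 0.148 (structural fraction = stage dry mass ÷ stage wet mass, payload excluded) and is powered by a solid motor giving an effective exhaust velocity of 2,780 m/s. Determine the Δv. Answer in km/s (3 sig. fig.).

Δv ≈ 4.97 km/s

Stage wet mass = m₀ − payload = 54,600 − 1,250 = 53,350 kg.
Stage dry mass = ε × stage wet mass = 0.148 × 53,350 = 7,895.8 kg.
Burnout mass m_f = stage dry + payload = 7,895.8 + 1,250 = 9,145.8 kg.
Δv = v_e · ln(54,600/9,145.8) = 2780.0 × ln(5.97) = 2780.0 × 1.7867 ≈ 4967 m/s.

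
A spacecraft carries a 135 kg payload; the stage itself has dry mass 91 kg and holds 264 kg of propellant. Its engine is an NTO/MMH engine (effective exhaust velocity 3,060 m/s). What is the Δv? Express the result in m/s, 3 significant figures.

m₀ = payload + dry + propellant = 135 + 91 + 264 = 490 kg.
m_f = payload + dry = 135 + 91 = 226 kg.
By the Tsiolkovsky rocket equation, Δv = v_e · ln(m₀/m_f) = 3060.0 × ln(2.168) = 3060.0 × 0.7739 ≈ 2368.0 m/s.

Δv ≈ 2370 m/s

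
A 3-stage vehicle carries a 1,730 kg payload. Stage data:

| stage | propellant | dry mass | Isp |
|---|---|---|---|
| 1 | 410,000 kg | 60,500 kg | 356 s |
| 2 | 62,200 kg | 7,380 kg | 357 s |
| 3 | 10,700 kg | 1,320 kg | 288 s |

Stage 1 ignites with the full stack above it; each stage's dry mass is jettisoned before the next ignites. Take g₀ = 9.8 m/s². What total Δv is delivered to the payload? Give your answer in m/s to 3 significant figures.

Δv ≈ 13800 m/s

Ignition mass of stage 1 = 410,000+60,500 + 62,200+7,380 + 10,700+1,320 + 1,730 = 553,830 kg.
Stage 1: m₀ = 553,830 kg, m_f = 553,830 − 410,000 = 143,830 kg; Δv = 356×9.8×ln(3.851) = 3488.8×1.3482 ≈ 4704 m/s.
Stage 2: m₀ = 83,330 kg, m_f = 83,330 − 62,200 = 21,130 kg; Δv = 357×9.8×ln(3.944) = 3498.6×1.3721 ≈ 4800 m/s.
Stage 3: m₀ = 13,750 kg, m_f = 13,750 − 10,700 = 3,050 kg; Δv = 288×9.8×ln(4.508) = 2822.4×1.5059 ≈ 4250 m/s.
Total Δv = 4704 + 4800 + 4250 = 13754 m/s.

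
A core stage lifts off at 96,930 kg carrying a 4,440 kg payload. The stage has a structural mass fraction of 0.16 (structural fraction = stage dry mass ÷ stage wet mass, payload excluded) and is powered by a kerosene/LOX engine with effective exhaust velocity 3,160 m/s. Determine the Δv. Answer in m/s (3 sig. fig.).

Δv ≈ 5110 m/s

Stage wet mass = m₀ − payload = 96,930 − 4,440 = 92,490 kg.
Stage dry mass = ε × stage wet mass = 0.16 × 92,490 = 14,798.4 kg.
Burnout mass m_f = stage dry + payload = 14,798.4 + 4,440 = 19,238.4 kg.
Δv = v_e · ln(96,930/19,238.4) = 3160.0 × ln(5.038) = 3160.0 × 1.6171 ≈ 5110 m/s.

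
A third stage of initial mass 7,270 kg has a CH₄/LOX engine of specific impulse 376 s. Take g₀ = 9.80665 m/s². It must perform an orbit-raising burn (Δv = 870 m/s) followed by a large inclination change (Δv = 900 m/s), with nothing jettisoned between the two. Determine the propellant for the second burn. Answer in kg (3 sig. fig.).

propellant for the second burn ≈ 1240 kg

v_e = Isp · g₀ = 376 × 9.80665 = 3687.3 m/s.
After the first burn: m = 7270 × exp(−870/3687.3) = 7270 × 0.78982 = 5,741.99 kg.
After the second burn: m = 5,741.99 × exp(−900/3687.3) = 5,741.99 × 0.78342 = 4,498.39 kg.
Second-burn propellant = 5,741.99 − 4,498.39 = 1,243.6 kg.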